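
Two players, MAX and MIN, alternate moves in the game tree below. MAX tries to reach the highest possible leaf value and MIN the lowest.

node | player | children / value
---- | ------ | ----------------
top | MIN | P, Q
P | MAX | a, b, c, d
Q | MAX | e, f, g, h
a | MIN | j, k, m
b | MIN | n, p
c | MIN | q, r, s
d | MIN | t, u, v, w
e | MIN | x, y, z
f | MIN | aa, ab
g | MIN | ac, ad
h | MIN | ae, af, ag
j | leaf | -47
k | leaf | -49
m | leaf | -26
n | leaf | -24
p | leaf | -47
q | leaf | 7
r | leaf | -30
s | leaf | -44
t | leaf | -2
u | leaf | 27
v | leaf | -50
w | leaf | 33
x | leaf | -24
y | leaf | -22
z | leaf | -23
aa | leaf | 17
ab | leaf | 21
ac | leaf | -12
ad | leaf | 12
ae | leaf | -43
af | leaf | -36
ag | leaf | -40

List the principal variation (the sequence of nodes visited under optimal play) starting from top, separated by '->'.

a (MIN): min(-47, -49, -26) = -49
b (MIN): min(-24, -47) = -47
c (MIN): min(7, -30, -44) = -44
d (MIN): min(-2, 27, -50, 33) = -50
P (MAX): max(-49, -47, -44, -50) = -44
e (MIN): min(-24, -22, -23) = -24
f (MIN): min(17, 21) = 17
g (MIN): min(-12, 12) = -12
h (MIN): min(-43, -36, -40) = -43
Q (MAX): max(-24, 17, -12, -43) = 17
top (MIN): min(-44, 17) = -44
At top, MIN picks P (lowest: -44).
At P, MAX picks c (highest: -44).
At c, MIN picks s (lowest: -44).
Terminal value -44.

top -> P -> c -> s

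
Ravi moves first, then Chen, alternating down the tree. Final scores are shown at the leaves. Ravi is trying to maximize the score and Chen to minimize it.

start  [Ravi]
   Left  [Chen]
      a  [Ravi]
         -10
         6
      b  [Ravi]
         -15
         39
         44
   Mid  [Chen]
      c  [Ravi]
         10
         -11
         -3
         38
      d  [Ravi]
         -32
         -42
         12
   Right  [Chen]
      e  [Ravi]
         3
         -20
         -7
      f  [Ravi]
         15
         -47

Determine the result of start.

12

a (Ravi): max(-10, 6) = 6
b (Ravi): max(-15, 39, 44) = 44
Left (Chen): min(6, 44) = 6
c (Ravi): max(10, -11, -3, 38) = 38
d (Ravi): max(-32, -42, 12) = 12
Mid (Chen): min(38, 12) = 12
e (Ravi): max(3, -20, -7) = 3
f (Ravi): max(15, -47) = 15
Right (Chen): min(3, 15) = 3
start (Ravi): max(6, 12, 3) = 12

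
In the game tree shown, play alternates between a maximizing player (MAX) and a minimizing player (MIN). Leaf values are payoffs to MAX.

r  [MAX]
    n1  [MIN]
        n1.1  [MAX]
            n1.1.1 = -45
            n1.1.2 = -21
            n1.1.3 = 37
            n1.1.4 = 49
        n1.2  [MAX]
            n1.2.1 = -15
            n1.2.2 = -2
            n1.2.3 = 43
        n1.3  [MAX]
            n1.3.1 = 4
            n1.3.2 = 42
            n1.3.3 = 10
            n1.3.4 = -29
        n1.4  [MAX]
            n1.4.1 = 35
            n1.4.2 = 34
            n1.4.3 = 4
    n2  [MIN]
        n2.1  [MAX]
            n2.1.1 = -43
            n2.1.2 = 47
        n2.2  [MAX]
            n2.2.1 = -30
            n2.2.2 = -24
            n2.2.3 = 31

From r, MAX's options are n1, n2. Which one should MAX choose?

n1

n1.1 (MAX): max(-45, -21, 37, 49) = 49
n1.2 (MAX): max(-15, -2, 43) = 43
n1.3 (MAX): max(4, 42, 10, -29) = 42
n1.4 (MAX): max(35, 34, 4) = 35
n1 (MIN): min(49, 43, 42, 35) = 35
n2.1 (MAX): max(-43, 47) = 47
n2.2 (MAX): max(-30, -24, 31) = 31
n2 (MIN): min(47, 31) = 31
r (MAX): max(35, 31) = 35
MAX at r wants the highest of {n1=35, n2=31}, so chooses n1.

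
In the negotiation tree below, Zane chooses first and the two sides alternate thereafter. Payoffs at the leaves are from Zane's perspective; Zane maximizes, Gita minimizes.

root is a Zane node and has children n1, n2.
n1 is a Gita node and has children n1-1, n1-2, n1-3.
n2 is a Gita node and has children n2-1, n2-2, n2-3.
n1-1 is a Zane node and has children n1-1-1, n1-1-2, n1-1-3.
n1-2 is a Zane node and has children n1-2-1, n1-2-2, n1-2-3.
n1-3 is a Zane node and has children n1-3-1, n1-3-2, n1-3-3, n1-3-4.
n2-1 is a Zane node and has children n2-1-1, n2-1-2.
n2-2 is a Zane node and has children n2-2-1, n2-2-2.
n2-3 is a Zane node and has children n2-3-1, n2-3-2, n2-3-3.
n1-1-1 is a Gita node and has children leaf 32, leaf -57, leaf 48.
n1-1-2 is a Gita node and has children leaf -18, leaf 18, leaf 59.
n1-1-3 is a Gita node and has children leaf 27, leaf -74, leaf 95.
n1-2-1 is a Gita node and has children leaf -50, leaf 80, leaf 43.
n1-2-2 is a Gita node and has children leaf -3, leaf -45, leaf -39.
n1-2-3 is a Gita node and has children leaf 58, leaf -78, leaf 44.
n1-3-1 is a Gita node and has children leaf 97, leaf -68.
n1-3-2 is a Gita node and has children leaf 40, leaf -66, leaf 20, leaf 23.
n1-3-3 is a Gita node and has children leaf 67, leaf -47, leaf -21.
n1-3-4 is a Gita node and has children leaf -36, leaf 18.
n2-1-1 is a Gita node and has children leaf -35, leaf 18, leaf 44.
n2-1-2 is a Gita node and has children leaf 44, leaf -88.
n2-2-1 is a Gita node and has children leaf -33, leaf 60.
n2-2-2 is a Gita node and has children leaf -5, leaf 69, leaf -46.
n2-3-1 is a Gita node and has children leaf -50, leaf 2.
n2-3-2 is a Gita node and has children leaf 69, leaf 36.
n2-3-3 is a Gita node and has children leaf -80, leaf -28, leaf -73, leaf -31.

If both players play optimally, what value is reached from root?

n1-1-1 (Gita): min(32, -57, 48) = -57
n1-1-2 (Gita): min(-18, 18, 59) = -18
n1-1-3 (Gita): min(27, -74, 95) = -74
n1-1 (Zane): max(-57, -18, -74) = -18
n1-2-1 (Gita): min(-50, 80, 43) = -50
n1-2-2 (Gita): min(-3, -45, -39) = -45
n1-2-3 (Gita): min(58, -78, 44) = -78
n1-2 (Zane): max(-50, -45, -78) = -45
n1-3-1 (Gita): min(97, -68) = -68
n1-3-2 (Gita): min(40, -66, 20, 23) = -66
n1-3-3 (Gita): min(67, -47, -21) = -47
n1-3-4 (Gita): min(-36, 18) = -36
n1-3 (Zane): max(-68, -66, -47, -36) = -36
n1 (Gita): min(-18, -45, -36) = -45
n2-1-1 (Gita): min(-35, 18, 44) = -35
n2-1-2 (Gita): min(44, -88) = -88
n2-1 (Zane): max(-35, -88) = -35
n2-2-1 (Gita): min(-33, 60) = -33
n2-2-2 (Gita): min(-5, 69, -46) = -46
n2-2 (Zane): max(-33, -46) = -33
n2-3-1 (Gita): min(-50, 2) = -50
n2-3-2 (Gita): min(69, 36) = 36
n2-3-3 (Gita): min(-80, -28, -73, -31) = -80
n2-3 (Zane): max(-50, 36, -80) = 36
n2 (Gita): min(-35, -33, 36) = -35
root (Zane): max(-45, -35) = -35

-35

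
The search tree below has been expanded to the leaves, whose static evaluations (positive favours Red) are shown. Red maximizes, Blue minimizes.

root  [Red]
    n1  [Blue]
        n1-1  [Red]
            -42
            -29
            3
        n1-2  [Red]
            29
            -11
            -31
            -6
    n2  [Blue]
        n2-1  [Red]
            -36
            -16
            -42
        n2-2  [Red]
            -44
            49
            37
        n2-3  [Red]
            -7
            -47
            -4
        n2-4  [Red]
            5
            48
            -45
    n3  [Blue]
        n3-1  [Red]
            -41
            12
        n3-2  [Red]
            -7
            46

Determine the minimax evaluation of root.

n1-1 (Red): max(-42, -29, 3) = 3
n1-2 (Red): max(29, -11, -31, -6) = 29
n1 (Blue): min(3, 29) = 3
n2-1 (Red): max(-36, -16, -42) = -16
n2-2 (Red): max(-44, 49, 37) = 49
n2-3 (Red): max(-7, -47, -4) = -4
n2-4 (Red): max(5, 48, -45) = 48
n2 (Blue): min(-16, 49, -4, 48) = -16
n3-1 (Red): max(-41, 12) = 12
n3-2 (Red): max(-7, 46) = 46
n3 (Blue): min(12, 46) = 12
root (Red): max(3, -16, 12) = 12

12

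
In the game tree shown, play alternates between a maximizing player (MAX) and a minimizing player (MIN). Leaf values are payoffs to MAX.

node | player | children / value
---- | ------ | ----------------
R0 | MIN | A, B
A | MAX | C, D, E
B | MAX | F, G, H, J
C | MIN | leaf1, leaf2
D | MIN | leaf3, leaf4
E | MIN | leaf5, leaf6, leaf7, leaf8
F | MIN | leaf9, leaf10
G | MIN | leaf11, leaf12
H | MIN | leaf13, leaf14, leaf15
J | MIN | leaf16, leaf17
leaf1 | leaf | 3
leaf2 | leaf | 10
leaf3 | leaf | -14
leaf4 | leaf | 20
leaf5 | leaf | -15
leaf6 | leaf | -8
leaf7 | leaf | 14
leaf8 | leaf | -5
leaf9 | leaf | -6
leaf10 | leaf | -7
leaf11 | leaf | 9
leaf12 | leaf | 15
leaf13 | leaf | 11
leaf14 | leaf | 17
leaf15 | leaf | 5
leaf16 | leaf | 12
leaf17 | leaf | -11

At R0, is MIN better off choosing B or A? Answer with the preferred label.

F (MIN): min(-6, -7) = -7
G (MIN): min(9, 15) = 9
H (MIN): min(11, 17, 5) = 5
J (MIN): min(12, -11) = -11
B (MAX): max(-7, 9, 5, -11) = 9
C (MIN): min(3, 10) = 3
D (MIN): min(-14, 20) = -14
E (MIN): min(-15, -8, 14, -5) = -15
A (MAX): max(3, -14, -15) = 3
MIN prefers the lower value; B=9, A=3. A is better since 3 < 9.

A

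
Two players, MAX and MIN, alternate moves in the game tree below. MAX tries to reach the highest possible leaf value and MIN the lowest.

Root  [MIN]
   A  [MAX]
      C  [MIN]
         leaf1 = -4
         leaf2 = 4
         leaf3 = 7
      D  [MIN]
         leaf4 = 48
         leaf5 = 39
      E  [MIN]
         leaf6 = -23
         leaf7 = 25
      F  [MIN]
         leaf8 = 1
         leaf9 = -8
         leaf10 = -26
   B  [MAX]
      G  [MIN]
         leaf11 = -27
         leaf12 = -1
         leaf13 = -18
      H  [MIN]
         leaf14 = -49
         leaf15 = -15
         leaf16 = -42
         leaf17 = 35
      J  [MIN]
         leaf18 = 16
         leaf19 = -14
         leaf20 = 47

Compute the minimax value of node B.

-14

G (MIN): min(-27, -1, -18) = -27
H (MIN): min(-49, -15, -42, 35) = -49
J (MIN): min(16, -14, 47) = -14
B (MAX): max(-27, -49, -14) = -14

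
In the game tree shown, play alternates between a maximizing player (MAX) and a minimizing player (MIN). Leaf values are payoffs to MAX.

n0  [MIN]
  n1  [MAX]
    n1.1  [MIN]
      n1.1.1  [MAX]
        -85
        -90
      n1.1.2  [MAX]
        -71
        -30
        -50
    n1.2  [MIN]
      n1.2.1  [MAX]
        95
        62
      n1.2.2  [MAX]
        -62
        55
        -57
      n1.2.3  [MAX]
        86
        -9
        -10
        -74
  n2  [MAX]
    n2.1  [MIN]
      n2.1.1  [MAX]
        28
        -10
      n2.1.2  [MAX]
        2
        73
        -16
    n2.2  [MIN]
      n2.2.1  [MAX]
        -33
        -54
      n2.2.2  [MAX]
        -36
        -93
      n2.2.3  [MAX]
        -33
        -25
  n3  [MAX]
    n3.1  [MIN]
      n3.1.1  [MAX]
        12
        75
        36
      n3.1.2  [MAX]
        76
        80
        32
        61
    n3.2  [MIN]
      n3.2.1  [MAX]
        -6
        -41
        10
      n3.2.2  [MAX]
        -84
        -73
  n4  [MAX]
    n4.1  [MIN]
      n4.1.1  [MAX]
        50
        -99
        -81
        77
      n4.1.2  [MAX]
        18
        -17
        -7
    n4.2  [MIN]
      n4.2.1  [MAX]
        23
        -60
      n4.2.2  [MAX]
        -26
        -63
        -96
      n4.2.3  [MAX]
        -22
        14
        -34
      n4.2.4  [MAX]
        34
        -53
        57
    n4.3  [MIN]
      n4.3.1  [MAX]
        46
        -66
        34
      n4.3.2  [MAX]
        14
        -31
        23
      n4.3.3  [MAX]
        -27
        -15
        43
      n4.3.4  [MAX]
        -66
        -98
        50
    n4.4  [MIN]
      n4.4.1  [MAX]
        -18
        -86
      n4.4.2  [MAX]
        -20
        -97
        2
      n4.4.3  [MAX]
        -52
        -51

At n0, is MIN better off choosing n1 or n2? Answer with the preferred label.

n1.1.1 (MAX): max(-85, -90) = -85
n1.1.2 (MAX): max(-71, -30, -50) = -30
n1.1 (MIN): min(-85, -30) = -85
n1.2.1 (MAX): max(95, 62) = 95
n1.2.2 (MAX): max(-62, 55, -57) = 55
n1.2.3 (MAX): max(86, -9, -10, -74) = 86
n1.2 (MIN): min(95, 55, 86) = 55
n1 (MAX): max(-85, 55) = 55
n2.1.1 (MAX): max(28, -10) = 28
n2.1.2 (MAX): max(2, 73, -16) = 73
n2.1 (MIN): min(28, 73) = 28
n2.2.1 (MAX): max(-33, -54) = -33
n2.2.2 (MAX): max(-36, -93) = -36
n2.2.3 (MAX): max(-33, -25) = -25
n2.2 (MIN): min(-33, -36, -25) = -36
n2 (MAX): max(28, -36) = 28
MIN prefers the lower value; n1=55, n2=28. n2 is better since 28 < 55.

n2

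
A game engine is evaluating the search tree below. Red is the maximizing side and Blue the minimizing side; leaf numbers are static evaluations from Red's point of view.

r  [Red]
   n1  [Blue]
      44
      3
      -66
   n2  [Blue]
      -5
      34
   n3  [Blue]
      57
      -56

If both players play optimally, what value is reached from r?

-5

n1 (Blue): min(44, 3, -66) = -66
n2 (Blue): min(-5, 34) = -5
n3 (Blue): min(57, -56) = -56
r (Red): max(-66, -5, -56) = -5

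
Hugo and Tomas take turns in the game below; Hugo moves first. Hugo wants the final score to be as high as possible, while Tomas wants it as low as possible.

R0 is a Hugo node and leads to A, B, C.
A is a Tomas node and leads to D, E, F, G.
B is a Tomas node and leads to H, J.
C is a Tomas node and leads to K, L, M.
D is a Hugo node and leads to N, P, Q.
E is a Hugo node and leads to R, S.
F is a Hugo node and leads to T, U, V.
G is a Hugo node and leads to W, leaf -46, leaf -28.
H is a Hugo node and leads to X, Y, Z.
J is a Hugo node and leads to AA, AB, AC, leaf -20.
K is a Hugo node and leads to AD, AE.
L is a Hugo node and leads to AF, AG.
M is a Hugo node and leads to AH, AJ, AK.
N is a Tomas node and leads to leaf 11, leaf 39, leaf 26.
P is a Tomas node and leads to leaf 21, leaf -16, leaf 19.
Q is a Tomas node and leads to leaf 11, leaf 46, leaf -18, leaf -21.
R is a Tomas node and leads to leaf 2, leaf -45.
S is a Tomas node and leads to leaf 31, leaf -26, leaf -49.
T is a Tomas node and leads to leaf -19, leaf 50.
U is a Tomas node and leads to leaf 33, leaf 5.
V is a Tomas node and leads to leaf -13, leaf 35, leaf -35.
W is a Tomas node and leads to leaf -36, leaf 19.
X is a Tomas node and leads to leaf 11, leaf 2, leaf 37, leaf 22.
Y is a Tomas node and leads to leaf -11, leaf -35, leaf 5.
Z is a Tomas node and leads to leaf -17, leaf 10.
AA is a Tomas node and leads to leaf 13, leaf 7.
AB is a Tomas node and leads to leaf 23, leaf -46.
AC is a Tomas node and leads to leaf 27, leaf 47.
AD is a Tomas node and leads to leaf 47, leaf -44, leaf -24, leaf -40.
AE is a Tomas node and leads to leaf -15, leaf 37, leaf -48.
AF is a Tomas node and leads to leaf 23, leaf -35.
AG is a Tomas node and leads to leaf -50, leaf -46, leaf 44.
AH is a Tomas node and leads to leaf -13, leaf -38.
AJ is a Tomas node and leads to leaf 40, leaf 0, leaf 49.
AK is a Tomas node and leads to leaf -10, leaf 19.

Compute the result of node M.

0

AH (Tomas): min(-13, -38) = -38
AJ (Tomas): min(40, 0, 49) = 0
AK (Tomas): min(-10, 19) = -10
M (Hugo): max(-38, 0, -10) = 0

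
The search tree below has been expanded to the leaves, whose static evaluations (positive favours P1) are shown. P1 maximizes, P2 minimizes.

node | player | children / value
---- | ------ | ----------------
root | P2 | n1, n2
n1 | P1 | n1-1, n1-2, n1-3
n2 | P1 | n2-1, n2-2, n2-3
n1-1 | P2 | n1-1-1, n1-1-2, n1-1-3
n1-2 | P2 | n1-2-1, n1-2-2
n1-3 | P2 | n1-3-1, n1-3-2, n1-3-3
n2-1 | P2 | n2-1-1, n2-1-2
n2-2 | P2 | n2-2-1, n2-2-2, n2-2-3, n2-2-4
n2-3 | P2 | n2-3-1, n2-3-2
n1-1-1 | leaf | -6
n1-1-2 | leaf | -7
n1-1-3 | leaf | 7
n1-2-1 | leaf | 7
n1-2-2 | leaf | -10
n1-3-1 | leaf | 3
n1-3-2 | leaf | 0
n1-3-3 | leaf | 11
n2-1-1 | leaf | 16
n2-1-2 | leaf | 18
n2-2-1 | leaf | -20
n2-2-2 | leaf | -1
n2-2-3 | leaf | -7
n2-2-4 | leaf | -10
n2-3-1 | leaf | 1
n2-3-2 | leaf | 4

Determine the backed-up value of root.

n1-1 (P2): min(-6, -7, 7) = -7
n1-2 (P2): min(7, -10) = -10
n1-3 (P2): min(3, 0, 11) = 0
n1 (P1): max(-7, -10, 0) = 0
n2-1 (P2): min(16, 18) = 16
n2-2 (P2): min(-20, -1, -7, -10) = -20
n2-3 (P2): min(1, 4) = 1
n2 (P1): max(16, -20, 1) = 16
root (P2): min(0, 16) = 0

0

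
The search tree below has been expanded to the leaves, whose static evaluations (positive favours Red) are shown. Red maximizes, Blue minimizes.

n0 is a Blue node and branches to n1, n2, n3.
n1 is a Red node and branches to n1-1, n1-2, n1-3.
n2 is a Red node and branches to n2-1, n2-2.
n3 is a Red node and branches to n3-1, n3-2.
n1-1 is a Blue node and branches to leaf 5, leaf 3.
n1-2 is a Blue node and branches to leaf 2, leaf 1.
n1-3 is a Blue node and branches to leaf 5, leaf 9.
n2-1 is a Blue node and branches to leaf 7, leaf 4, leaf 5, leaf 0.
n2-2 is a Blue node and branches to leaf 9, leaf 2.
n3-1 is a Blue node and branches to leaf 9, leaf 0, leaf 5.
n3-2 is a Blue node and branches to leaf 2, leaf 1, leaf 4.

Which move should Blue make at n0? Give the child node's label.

n3

n1-1 (Blue): min(5, 3) = 3
n1-2 (Blue): min(2, 1) = 1
n1-3 (Blue): min(5, 9) = 5
n1 (Red): max(3, 1, 5) = 5
n2-1 (Blue): min(7, 4, 5, 0) = 0
n2-2 (Blue): min(9, 2) = 2
n2 (Red): max(0, 2) = 2
n3-1 (Blue): min(9, 0, 5) = 0
n3-2 (Blue): min(2, 1, 4) = 1
n3 (Red): max(0, 1) = 1
n0 (Blue): min(5, 2, 1) = 1
Blue at n0 wants the lowest of {n1=5, n2=2, n3=1}, so chooses n3.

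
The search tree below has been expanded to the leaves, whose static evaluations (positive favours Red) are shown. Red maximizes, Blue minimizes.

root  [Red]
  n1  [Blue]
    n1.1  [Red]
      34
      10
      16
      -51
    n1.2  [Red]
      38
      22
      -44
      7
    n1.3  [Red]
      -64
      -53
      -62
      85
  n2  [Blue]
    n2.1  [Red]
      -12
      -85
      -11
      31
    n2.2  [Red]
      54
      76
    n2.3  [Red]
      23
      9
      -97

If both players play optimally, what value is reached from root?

n1.1 (Red): max(34, 10, 16, -51) = 34
n1.2 (Red): max(38, 22, -44, 7) = 38
n1.3 (Red): max(-64, -53, -62, 85) = 85
n1 (Blue): min(34, 38, 85) = 34
n2.1 (Red): max(-12, -85, -11, 31) = 31
n2.2 (Red): max(54, 76) = 76
n2.3 (Red): max(23, 9, -97) = 23
n2 (Blue): min(31, 76, 23) = 23
root (Red): max(34, 23) = 34

34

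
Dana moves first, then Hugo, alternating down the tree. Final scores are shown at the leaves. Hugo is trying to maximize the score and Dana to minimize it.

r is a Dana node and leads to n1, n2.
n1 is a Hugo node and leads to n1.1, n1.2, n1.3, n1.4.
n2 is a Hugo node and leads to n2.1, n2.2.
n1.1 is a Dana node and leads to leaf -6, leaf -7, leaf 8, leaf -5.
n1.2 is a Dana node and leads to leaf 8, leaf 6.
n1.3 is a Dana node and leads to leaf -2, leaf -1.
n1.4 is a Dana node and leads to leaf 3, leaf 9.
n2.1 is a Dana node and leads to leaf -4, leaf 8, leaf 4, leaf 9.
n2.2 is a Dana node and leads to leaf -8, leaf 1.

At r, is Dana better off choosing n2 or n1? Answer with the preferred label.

n2

n2.1 (Dana): min(-4, 8, 4, 9) = -4
n2.2 (Dana): min(-8, 1) = -8
n2 (Hugo): max(-4, -8) = -4
n1.1 (Dana): min(-6, -7, 8, -5) = -7
n1.2 (Dana): min(8, 6) = 6
n1.3 (Dana): min(-2, -1) = -2
n1.4 (Dana): min(3, 9) = 3
n1 (Hugo): max(-7, 6, -2, 3) = 6
Dana prefers the lower value; n2=-4, n1=6. n2 is better since -4 < 6.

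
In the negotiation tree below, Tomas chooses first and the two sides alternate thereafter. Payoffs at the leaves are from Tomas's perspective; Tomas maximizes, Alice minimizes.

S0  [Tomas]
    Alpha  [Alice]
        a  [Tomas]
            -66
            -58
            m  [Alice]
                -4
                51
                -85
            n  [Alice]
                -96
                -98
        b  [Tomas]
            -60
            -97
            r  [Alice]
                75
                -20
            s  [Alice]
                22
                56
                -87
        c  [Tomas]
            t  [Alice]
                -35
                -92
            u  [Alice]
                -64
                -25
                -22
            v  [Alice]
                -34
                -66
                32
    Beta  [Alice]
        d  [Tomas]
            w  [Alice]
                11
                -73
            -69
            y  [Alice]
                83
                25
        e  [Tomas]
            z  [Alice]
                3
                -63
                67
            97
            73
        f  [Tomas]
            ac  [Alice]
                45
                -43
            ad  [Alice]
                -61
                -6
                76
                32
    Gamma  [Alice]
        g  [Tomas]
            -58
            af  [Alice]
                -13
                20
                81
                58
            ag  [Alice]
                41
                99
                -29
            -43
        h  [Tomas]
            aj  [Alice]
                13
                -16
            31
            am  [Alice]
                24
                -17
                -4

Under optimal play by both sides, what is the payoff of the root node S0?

m (Alice): min(-4, 51, -85) = -85
n (Alice): min(-96, -98) = -98
a (Tomas): max(-66, -58, -85, -98) = -58
r (Alice): min(75, -20) = -20
s (Alice): min(22, 56, -87) = -87
b (Tomas): max(-60, -97, -20, -87) = -20
t (Alice): min(-35, -92) = -92
u (Alice): min(-64, -25, -22) = -64
v (Alice): min(-34, -66, 32) = -66
c (Tomas): max(-92, -64, -66) = -64
Alpha (Alice): min(-58, -20, -64) = -64
w (Alice): min(11, -73) = -73
y (Alice): min(83, 25) = 25
d (Tomas): max(-73, -69, 25) = 25
z (Alice): min(3, -63, 67) = -63
e (Tomas): max(-63, 97, 73) = 97
ac (Alice): min(45, -43) = -43
ad (Alice): min(-61, -6, 76, 32) = -61
f (Tomas): max(-43, -61) = -43
Beta (Alice): min(25, 97, -43) = -43
af (Alice): min(-13, 20, 81, 58) = -13
ag (Alice): min(41, 99, -29) = -29
g (Tomas): max(-58, -13, -29, -43) = -13
aj (Alice): min(13, -16) = -16
am (Alice): min(24, -17, -4) = -17
h (Tomas): max(-16, 31, -17) = 31
Gamma (Alice): min(-13, 31) = -13
S0 (Tomas): max(-64, -43, -13) = -13

-13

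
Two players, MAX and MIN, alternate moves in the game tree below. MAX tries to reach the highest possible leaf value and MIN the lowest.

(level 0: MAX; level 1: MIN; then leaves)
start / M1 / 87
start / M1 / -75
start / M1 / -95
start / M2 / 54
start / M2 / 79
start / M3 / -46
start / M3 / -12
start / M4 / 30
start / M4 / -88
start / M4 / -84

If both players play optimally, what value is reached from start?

54

M1 (MIN): min(87, -75, -95) = -95
M2 (MIN): min(54, 79) = 54
M3 (MIN): min(-46, -12) = -46
M4 (MIN): min(30, -88, -84) = -88
start (MAX): max(-95, 54, -46, -88) = 54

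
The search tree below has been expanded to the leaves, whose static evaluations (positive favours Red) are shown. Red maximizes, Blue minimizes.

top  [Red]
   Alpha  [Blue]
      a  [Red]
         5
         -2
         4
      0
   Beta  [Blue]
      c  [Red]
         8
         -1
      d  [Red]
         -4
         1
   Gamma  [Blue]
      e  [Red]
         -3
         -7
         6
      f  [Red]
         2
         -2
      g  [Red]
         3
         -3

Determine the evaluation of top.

2

a (Red): max(5, -2, 4) = 5
Alpha (Blue): min(5, 0) = 0
c (Red): max(8, -1) = 8
d (Red): max(-4, 1) = 1
Beta (Blue): min(8, 1) = 1
e (Red): max(-3, -7, 6) = 6
f (Red): max(2, -2) = 2
g (Red): max(3, -3) = 3
Gamma (Blue): min(6, 2, 3) = 2
top (Red): max(0, 1, 2) = 2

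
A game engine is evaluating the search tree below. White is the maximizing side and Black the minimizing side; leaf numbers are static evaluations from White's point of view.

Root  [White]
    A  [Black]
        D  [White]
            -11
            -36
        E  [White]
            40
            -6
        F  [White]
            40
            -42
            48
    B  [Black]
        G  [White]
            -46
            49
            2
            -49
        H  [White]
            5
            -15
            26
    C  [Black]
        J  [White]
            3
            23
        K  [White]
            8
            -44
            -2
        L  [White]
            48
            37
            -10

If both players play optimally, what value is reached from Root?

D (White): max(-11, -36) = -11
E (White): max(40, -6) = 40
F (White): max(40, -42, 48) = 48
A (Black): min(-11, 40, 48) = -11
G (White): max(-46, 49, 2, -49) = 49
H (White): max(5, -15, 26) = 26
B (Black): min(49, 26) = 26
J (White): max(3, 23) = 23
K (White): max(8, -44, -2) = 8
L (White): max(48, 37, -10) = 48
C (Black): min(23, 8, 48) = 8
Root (White): max(-11, 26, 8) = 26

26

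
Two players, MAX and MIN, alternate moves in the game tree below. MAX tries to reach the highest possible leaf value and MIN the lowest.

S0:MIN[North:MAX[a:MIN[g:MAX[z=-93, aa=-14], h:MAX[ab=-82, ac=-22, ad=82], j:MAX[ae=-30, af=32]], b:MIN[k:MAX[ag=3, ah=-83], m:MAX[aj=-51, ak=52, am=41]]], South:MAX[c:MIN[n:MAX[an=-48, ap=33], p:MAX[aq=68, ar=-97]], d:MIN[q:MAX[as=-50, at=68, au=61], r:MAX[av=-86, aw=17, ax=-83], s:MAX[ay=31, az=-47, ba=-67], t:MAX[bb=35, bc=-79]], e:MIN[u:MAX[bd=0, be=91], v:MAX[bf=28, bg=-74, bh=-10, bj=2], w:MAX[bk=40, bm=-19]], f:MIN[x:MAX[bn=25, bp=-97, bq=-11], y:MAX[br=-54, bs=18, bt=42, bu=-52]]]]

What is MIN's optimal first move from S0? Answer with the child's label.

North

g (MAX): max(-93, -14) = -14
h (MAX): max(-82, -22, 82) = 82
j (MAX): max(-30, 32) = 32
a (MIN): min(-14, 82, 32) = -14
k (MAX): max(3, -83) = 3
m (MAX): max(-51, 52, 41) = 52
b (MIN): min(3, 52) = 3
North (MAX): max(-14, 3) = 3
n (MAX): max(-48, 33) = 33
p (MAX): max(68, -97) = 68
c (MIN): min(33, 68) = 33
q (MAX): max(-50, 68, 61) = 68
r (MAX): max(-86, 17, -83) = 17
s (MAX): max(31, -47, -67) = 31
t (MAX): max(35, -79) = 35
d (MIN): min(68, 17, 31, 35) = 17
u (MAX): max(0, 91) = 91
v (MAX): max(28, -74, -10, 2) = 28
w (MAX): max(40, -19) = 40
e (MIN): min(91, 28, 40) = 28
x (MAX): max(25, -97, -11) = 25
y (MAX): max(-54, 18, 42, -52) = 42
f (MIN): min(25, 42) = 25
South (MAX): max(33, 17, 28, 25) = 33
S0 (MIN): min(3, 33) = 3
MIN at S0 wants the lowest of {North=3, South=33}, so chooses North.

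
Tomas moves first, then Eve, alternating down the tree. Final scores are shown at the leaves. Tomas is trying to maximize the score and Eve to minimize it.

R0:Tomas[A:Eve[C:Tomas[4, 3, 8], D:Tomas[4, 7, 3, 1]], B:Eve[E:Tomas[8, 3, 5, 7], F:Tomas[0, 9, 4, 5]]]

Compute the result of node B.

8

E (Tomas): max(8, 3, 5, 7) = 8
F (Tomas): max(0, 9, 4, 5) = 9
B (Eve): min(8, 9) = 8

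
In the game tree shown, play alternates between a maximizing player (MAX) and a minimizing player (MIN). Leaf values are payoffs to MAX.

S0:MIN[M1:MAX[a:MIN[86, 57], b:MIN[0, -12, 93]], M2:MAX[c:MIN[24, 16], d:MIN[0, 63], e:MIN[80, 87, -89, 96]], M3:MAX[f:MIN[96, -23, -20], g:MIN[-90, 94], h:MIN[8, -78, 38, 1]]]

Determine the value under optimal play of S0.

a (MIN): min(86, 57) = 57
b (MIN): min(0, -12, 93) = -12
M1 (MAX): max(57, -12) = 57
c (MIN): min(24, 16) = 16
d (MIN): min(0, 63) = 0
e (MIN): min(80, 87, -89, 96) = -89
M2 (MAX): max(16, 0, -89) = 16
f (MIN): min(96, -23, -20) = -23
g (MIN): min(-90, 94) = -90
h (MIN): min(8, -78, 38, 1) = -78
M3 (MAX): max(-23, -90, -78) = -23
S0 (MIN): min(57, 16, -23) = -23

-23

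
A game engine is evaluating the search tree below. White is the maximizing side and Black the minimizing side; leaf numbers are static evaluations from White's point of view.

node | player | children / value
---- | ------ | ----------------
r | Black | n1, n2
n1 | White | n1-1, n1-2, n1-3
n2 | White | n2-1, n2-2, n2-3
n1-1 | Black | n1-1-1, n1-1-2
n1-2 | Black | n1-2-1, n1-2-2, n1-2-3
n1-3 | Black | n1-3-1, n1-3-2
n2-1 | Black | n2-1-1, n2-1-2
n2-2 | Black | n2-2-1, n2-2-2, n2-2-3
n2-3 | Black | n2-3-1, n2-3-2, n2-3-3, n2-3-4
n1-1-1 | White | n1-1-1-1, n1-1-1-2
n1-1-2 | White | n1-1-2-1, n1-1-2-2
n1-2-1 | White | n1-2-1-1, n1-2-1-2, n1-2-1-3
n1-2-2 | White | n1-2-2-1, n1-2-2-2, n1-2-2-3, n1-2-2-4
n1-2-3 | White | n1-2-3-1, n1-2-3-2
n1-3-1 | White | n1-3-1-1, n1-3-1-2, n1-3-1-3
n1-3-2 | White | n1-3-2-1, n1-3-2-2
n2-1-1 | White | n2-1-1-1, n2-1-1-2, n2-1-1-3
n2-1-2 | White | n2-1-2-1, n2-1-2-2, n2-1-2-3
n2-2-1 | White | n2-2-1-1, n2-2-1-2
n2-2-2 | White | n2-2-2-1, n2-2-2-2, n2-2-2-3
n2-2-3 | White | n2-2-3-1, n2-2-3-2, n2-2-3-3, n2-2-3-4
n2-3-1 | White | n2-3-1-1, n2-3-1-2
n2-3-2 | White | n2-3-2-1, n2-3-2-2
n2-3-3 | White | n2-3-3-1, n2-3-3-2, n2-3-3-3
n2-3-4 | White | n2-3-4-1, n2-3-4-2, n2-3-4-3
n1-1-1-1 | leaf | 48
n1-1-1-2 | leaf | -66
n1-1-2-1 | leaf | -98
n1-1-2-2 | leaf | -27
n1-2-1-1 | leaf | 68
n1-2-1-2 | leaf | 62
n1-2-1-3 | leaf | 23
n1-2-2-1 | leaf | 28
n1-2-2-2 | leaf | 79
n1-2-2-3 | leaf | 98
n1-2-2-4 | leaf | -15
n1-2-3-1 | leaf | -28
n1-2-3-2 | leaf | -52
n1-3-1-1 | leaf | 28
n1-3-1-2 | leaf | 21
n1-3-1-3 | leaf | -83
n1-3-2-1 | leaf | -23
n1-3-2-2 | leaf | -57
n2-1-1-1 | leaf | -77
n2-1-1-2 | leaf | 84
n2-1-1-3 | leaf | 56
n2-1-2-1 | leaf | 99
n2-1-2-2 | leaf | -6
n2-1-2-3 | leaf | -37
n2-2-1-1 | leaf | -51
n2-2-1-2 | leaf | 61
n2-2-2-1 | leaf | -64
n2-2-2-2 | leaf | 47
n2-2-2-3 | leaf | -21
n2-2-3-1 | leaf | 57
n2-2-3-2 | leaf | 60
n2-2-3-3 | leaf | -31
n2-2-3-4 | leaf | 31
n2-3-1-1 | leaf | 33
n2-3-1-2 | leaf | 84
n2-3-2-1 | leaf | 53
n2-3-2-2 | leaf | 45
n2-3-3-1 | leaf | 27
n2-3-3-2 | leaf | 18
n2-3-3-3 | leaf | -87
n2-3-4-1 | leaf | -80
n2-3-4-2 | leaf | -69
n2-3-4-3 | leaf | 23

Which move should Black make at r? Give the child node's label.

n1

n1-1-1 (White): max(48, -66) = 48
n1-1-2 (White): max(-98, -27) = -27
n1-1 (Black): min(48, -27) = -27
n1-2-1 (White): max(68, 62, 23) = 68
n1-2-2 (White): max(28, 79, 98, -15) = 98
n1-2-3 (White): max(-28, -52) = -28
n1-2 (Black): min(68, 98, -28) = -28
n1-3-1 (White): max(28, 21, -83) = 28
n1-3-2 (White): max(-23, -57) = -23
n1-3 (Black): min(28, -23) = -23
n1 (White): max(-27, -28, -23) = -23
n2-1-1 (White): max(-77, 84, 56) = 84
n2-1-2 (White): max(99, -6, -37) = 99
n2-1 (Black): min(84, 99) = 84
n2-2-1 (White): max(-51, 61) = 61
n2-2-2 (White): max(-64, 47, -21) = 47
n2-2-3 (White): max(57, 60, -31, 31) = 60
n2-2 (Black): min(61, 47, 60) = 47
n2-3-1 (White): max(33, 84) = 84
n2-3-2 (White): max(53, 45) = 53
n2-3-3 (White): max(27, 18, -87) = 27
n2-3-4 (White): max(-80, -69, 23) = 23
n2-3 (Black): min(84, 53, 27, 23) = 23
n2 (White): max(84, 47, 23) = 84
r (Black): min(-23, 84) = -23
Black at r wants the lowest of {n1=-23, n2=84}, so chooses n1.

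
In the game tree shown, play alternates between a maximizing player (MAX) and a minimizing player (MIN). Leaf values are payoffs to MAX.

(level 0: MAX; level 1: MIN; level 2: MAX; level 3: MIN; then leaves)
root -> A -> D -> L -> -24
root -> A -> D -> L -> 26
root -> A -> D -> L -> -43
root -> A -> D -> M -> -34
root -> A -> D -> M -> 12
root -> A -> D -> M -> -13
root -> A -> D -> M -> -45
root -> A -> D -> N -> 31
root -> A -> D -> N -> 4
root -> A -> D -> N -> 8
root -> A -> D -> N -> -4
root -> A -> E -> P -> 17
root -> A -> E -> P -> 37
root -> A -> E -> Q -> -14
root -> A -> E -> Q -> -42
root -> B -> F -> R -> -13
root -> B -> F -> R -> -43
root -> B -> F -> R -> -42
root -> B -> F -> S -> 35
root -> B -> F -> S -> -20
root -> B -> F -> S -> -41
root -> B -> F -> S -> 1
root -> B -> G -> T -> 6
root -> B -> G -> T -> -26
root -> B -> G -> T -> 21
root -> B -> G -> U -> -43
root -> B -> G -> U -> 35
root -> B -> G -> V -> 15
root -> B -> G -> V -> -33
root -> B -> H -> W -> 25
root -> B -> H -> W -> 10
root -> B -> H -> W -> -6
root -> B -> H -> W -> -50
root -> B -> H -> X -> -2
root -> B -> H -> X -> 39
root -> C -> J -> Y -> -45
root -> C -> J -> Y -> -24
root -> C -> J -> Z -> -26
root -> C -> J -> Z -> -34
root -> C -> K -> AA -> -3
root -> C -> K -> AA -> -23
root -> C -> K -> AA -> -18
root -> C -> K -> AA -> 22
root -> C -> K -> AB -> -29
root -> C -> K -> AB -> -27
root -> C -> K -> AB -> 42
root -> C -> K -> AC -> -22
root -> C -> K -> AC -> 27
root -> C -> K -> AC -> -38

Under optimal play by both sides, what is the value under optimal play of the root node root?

L (MIN): min(-24, 26, -43) = -43
M (MIN): min(-34, 12, -13, -45) = -45
N (MIN): min(31, 4, 8, -4) = -4
D (MAX): max(-43, -45, -4) = -4
P (MIN): min(17, 37) = 17
Q (MIN): min(-14, -42) = -42
E (MAX): max(17, -42) = 17
A (MIN): min(-4, 17) = -4
R (MIN): min(-13, -43, -42) = -43
S (MIN): min(35, -20, -41, 1) = -41
F (MAX): max(-43, -41) = -41
T (MIN): min(6, -26, 21) = -26
U (MIN): min(-43, 35) = -43
V (MIN): min(15, -33) = -33
G (MAX): max(-26, -43, -33) = -26
W (MIN): min(25, 10, -6, -50) = -50
X (MIN): min(-2, 39) = -2
H (MAX): max(-50, -2) = -2
B (MIN): min(-41, -26, -2) = -41
Y (MIN): min(-45, -24) = -45
Z (MIN): min(-26, -34) = -34
J (MAX): max(-45, -34) = -34
AA (MIN): min(-3, -23, -18, 22) = -23
AB (MIN): min(-29, -27, 42) = -29
AC (MIN): min(-22, 27, -38) = -38
K (MAX): max(-23, -29, -38) = -23
C (MIN): min(-34, -23) = -34
root (MAX): max(-4, -41, -34) = -4

-4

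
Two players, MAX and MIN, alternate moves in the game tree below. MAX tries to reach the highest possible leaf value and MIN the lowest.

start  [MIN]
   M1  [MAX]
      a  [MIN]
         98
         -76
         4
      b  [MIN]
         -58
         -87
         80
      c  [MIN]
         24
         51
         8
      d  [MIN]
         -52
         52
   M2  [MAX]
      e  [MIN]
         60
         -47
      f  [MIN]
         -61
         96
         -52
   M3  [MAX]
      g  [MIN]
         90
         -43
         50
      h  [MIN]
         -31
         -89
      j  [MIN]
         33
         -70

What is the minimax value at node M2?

e (MIN): min(60, -47) = -47
f (MIN): min(-61, 96, -52) = -61
M2 (MAX): max(-47, -61) = -47

-47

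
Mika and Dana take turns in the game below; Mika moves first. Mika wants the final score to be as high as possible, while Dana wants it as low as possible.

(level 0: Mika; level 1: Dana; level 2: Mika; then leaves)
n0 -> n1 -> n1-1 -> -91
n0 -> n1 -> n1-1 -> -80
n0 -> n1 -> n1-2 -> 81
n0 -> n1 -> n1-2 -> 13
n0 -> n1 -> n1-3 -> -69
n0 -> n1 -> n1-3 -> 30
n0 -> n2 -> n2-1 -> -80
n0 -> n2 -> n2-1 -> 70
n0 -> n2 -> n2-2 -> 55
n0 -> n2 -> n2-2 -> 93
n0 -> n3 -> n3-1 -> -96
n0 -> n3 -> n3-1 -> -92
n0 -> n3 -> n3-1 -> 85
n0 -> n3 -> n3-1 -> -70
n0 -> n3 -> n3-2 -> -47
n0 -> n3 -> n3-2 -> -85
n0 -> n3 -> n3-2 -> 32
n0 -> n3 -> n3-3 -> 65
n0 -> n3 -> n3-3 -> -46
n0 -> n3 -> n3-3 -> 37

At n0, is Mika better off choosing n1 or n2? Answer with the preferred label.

n2

n1-1 (Mika): max(-91, -80) = -80
n1-2 (Mika): max(81, 13) = 81
n1-3 (Mika): max(-69, 30) = 30
n1 (Dana): min(-80, 81, 30) = -80
n2-1 (Mika): max(-80, 70) = 70
n2-2 (Mika): max(55, 93) = 93
n2 (Dana): min(70, 93) = 70
Mika prefers the higher value; n1=-80, n2=70. n2 is better since 70 > -80.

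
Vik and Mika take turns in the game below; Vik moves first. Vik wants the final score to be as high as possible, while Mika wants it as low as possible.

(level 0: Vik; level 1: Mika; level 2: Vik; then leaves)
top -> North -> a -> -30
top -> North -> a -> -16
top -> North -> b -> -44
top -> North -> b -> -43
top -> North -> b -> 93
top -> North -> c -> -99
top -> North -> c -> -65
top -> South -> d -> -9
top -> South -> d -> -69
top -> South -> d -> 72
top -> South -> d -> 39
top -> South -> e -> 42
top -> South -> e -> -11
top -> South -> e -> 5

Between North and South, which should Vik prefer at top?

a (Vik): max(-30, -16) = -16
b (Vik): max(-44, -43, 93) = 93
c (Vik): max(-99, -65) = -65
North (Mika): min(-16, 93, -65) = -65
d (Vik): max(-9, -69, 72, 39) = 72
e (Vik): max(42, -11, 5) = 42
South (Mika): min(72, 42) = 42
Vik prefers the higher value; North=-65, South=42. South is better since 42 > -65.

South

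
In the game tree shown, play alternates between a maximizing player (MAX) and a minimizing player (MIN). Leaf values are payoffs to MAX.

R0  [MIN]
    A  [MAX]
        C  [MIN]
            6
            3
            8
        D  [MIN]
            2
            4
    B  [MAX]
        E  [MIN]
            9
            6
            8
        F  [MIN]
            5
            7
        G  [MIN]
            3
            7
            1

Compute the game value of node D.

D (MIN): min(2, 4) = 2

2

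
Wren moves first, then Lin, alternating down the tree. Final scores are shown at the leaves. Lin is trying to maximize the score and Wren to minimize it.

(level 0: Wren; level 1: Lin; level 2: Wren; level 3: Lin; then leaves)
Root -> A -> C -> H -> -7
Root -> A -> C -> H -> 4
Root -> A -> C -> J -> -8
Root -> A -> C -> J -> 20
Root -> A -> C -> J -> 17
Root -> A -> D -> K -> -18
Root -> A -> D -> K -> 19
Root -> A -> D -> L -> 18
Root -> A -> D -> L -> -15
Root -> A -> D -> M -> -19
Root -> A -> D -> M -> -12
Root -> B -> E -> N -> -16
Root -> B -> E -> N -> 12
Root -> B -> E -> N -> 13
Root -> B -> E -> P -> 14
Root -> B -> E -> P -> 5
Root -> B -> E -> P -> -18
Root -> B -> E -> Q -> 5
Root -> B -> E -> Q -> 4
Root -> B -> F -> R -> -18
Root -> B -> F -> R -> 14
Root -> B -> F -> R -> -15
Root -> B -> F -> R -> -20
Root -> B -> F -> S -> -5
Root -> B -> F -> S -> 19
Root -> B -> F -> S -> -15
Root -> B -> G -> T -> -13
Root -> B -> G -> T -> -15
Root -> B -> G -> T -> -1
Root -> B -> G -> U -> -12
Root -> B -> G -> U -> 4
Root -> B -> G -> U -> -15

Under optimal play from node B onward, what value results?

N (Lin): max(-16, 12, 13) = 13
P (Lin): max(14, 5, -18) = 14
Q (Lin): max(5, 4) = 5
E (Wren): min(13, 14, 5) = 5
R (Lin): max(-18, 14, -15, -20) = 14
S (Lin): max(-5, 19, -15) = 19
F (Wren): min(14, 19) = 14
T (Lin): max(-13, -15, -1) = -1
U (Lin): max(-12, 4, -15) = 4
G (Wren): min(-1, 4) = -1
B (Lin): max(5, 14, -1) = 14

14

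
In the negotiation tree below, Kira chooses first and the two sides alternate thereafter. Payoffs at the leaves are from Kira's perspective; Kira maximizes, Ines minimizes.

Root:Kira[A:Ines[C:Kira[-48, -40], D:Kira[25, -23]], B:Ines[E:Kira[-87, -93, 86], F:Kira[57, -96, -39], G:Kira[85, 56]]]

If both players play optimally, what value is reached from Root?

C (Kira): max(-48, -40) = -40
D (Kira): max(25, -23) = 25
A (Ines): min(-40, 25) = -40
E (Kira): max(-87, -93, 86) = 86
F (Kira): max(57, -96, -39) = 57
G (Kira): max(85, 56) = 85
B (Ines): min(86, 57, 85) = 57
Root (Kira): max(-40, 57) = 57

57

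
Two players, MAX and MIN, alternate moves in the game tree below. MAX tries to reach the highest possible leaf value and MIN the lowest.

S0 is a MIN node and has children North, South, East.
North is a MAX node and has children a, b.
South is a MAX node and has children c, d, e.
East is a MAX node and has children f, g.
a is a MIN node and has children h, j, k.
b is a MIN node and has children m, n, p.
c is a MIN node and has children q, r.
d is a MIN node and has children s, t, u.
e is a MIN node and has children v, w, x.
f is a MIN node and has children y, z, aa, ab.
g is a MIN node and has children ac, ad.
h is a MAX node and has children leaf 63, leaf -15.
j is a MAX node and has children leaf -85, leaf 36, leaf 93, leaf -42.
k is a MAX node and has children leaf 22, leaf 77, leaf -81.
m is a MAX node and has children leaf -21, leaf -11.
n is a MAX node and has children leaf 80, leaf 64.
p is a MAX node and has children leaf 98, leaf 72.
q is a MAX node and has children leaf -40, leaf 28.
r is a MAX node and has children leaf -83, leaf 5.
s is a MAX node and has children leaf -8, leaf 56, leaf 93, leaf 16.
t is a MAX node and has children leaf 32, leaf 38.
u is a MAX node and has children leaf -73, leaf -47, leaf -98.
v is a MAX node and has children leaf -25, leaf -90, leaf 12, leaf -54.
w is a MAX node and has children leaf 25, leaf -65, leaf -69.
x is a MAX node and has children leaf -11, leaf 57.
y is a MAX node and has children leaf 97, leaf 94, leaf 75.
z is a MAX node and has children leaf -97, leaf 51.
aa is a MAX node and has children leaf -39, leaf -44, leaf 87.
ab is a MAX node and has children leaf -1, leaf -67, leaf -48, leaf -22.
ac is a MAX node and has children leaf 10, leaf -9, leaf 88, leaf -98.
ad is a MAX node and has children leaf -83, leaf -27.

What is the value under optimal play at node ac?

88

ac (MAX): max(10, -9, 88, -98) = 88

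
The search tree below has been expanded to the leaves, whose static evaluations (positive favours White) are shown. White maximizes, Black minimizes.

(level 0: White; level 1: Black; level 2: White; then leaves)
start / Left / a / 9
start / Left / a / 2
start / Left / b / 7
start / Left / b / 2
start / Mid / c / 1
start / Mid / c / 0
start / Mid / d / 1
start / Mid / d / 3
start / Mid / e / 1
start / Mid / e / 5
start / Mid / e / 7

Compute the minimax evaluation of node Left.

a (White): max(9, 2) = 9
b (White): max(7, 2) = 7
Left (Black): min(9, 7) = 7

7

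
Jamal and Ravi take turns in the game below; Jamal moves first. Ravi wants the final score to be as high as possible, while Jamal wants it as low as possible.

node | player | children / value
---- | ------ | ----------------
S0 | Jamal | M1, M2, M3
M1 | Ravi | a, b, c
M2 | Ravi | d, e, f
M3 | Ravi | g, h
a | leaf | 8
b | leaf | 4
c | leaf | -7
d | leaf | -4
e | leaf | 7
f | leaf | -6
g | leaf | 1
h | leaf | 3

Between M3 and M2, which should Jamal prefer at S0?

M3 (Ravi): max(1, 3) = 3
M2 (Ravi): max(-4, 7, -6) = 7
Jamal prefers the lower value; M3=3, M2=7. M3 is better since 3 < 7.

M3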